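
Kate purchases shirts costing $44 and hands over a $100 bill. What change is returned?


Start with the amount paid:
$100
Subtract the price:
$100 - $44 = $56

$56


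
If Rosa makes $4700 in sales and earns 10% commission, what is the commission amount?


Convert rate to decimal:
10% = 0.1
Multiply by sales:
$4700 x 0.1 = $470

$470


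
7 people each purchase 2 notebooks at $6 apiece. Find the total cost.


Cost per person:
2 x $6 = $12
Group total:
7 x $12 = $84

$84


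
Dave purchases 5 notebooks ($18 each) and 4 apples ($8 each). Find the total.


Cost of notebooks:
5 x $18 = $90
Cost of apples:
4 x $8 = $32
Add both:
$90 + $32 = $122

$122


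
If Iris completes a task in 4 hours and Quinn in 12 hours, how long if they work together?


Iris's rate: 1/4 of the job per hour
Quinn's rate: 1/12 of the job per hour
Combined rate: 1/4 + 1/12 = 1/3 per hour
Time = 1 / (1/3) = 3 hours

3 hours


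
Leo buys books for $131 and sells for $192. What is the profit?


Selling price = $192
Cost price = $131
Profit = selling price - cost price:
Profit = $192 - $131 = $61

$61


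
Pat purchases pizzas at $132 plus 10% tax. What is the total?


Calculate the tax:
10% of $132 = $13.20
Add tax to price:
$132 + $13.20 = $145.20

$145.20


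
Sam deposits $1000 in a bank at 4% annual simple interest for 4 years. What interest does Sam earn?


Use the formula I = P x R x T / 100
P x R x T = 1000 x 4 x 4 = 16000
I = 16000 / 100 = $160

$160


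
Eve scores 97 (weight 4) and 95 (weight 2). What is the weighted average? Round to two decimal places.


Weighted sum:
4 x 97 + 2 x 95 = 578
Total weight:
4 + 2 = 6
Weighted average:
578 / 6 = 96.3333... ≈ 96.33

96.33


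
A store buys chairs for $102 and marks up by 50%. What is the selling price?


Calculate the markup amount:
50% of $102 = $51
Add to cost:
$102 + $51 = $153

$153


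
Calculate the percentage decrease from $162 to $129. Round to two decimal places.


Find the absolute change:
|129 - 162| = 33
Divide by original and multiply by 100:
33 / 162 x 100 = 20.3703...% ≈ 20.37%

20.37%


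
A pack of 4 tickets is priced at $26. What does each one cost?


Total cost: $26
Number of items: 4
Unit price: $26 / 4 = $6.50

$6.50


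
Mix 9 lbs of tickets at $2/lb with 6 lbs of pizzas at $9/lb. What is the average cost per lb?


Cost of tickets:
9 x $2 = $18
Cost of pizzas:
6 x $9 = $54
Total cost: $18 + $54 = $72
Total weight: 15 lbs
Average: $72 / 15 = $4.80/lb

$4.80/lb


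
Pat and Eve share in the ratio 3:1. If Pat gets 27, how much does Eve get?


Find the multiplier:
27 / 3 = 9
Apply to Eve's share:
1 x 9 = 9

9


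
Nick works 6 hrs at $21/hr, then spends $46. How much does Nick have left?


Calculate earnings:
6 x $21 = $126
Subtract spending:
$126 - $46 = $80

$80


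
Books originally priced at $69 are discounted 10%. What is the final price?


Calculate the discount amount:
10% of $69 = $6.90
Subtract from original:
$69 - $6.90 = $62.10

$62.10


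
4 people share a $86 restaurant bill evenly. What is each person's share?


Total bill: $86
Number of people: 4
Each pays: $86 / 4 = $21.50

$21.50


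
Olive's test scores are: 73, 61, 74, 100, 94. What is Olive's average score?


Add the scores:
73 + 61 + 74 + 100 + 94 = 402
Divide by the number of tests:
402 / 5 = 80.4

80.4


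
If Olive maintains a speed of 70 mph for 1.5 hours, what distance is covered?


Use the formula: distance = speed x time
Speed = 70 mph, Time = 1.5 hours
70 x 1.5 = 105 miles

105 miles


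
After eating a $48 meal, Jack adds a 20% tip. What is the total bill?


Calculate the tip:
20% of $48 = $9.60
Add tip to meal cost:
$48 + $9.60 = $57.60

$57.60


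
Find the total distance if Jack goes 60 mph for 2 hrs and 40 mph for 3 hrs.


Leg 1 distance:
60 x 2 = 120 miles
Leg 2 distance:
40 x 3 = 120 miles
Total distance:
120 + 120 = 240 miles

240 miles


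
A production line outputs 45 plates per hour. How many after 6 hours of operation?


Production rate: 45 plates per hour
Time: 6 hours
Total: 45 x 6 = 270 plates

270 plates


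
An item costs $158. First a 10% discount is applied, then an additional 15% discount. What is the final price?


First discount:
10% of $158 = $15.80
Price after first discount:
$158 - $15.80 = $142.20
Second discount:
15% of $142.20 = $21.33
Final price:
$142.20 - $21.33 = $120.87

$120.87


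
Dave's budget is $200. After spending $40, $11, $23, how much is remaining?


Add up expenses:
$40 + $11 + $23 = $74
Subtract from budget:
$200 - $74 = $126

$126


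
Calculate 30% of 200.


Convert percentage to decimal:
30% = 0.3
Multiply:
200 x 0.3 = 60

60


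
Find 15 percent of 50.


Convert percentage to decimal:
15% = 0.15
Multiply:
50 x 0.15 = 7.5

7.5


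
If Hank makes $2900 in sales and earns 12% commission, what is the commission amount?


Convert rate to decimal:
12% = 0.12
Multiply by sales:
$2900 x 0.12 = $348

$348


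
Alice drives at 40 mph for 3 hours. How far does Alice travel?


Use the formula: distance = speed x time
Speed = 40 mph, Time = 3 hours
40 x 3 = 120 miles

120 miles


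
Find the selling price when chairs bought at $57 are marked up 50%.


Calculate the markup amount:
50% of $57 = $28.50
Add to cost:
$57 + $28.50 = $85.50

$85.50


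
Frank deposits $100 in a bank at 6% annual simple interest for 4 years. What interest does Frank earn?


Use the formula I = P x R x T / 100
P x R x T = 100 x 6 x 4 = 2400
I = 2400 / 100 = $24

$24


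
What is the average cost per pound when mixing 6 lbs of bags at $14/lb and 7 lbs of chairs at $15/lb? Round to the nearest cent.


Cost of bags:
6 x $14 = $84
Cost of chairs:
7 x $15 = $105
Total cost: $84 + $105 = $189
Total weight: 13 lbs
Average: $189 / 13 = $14.5384... ≈ $14.54/lb

$14.54/lb


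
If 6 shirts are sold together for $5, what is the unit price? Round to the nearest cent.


Total cost: $5
Number of items: 6
Unit price: $5 / 6 = $0.8333... ≈ $0.83

$0.83


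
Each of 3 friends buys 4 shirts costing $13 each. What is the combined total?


Cost per person:
4 x $13 = $52
Group total:
3 x $52 = $156

$156


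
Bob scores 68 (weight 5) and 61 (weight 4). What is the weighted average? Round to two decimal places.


Weighted sum:
5 x 68 + 4 x 61 = 584
Total weight:
5 + 4 = 9
Weighted average:
584 / 9 = 64.8888... ≈ 64.89

64.89


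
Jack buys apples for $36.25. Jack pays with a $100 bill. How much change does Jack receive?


Start with the amount paid:
$100
Subtract the price:
$100 - $36.25 = $63.75

$63.75


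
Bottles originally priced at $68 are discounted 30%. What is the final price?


Calculate the discount amount:
30% of $68 = $20.40
Subtract from original:
$68 - $20.40 = $47.60

$47.60


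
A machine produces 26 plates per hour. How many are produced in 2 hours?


Production rate: 26 plates per hour
Time: 2 hours
Total: 26 x 2 = 52 plates

52 plates


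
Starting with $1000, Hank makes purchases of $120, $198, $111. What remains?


Add up expenses:
$120 + $198 + $111 = $429
Subtract from budget:
$1000 - $429 = $571

$571


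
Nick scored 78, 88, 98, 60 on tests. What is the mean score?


Add the scores:
78 + 88 + 98 + 60 = 324
Divide by the number of tests:
324 / 4 = 81

81


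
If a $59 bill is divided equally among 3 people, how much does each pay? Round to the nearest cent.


Total bill: $59
Number of people: 3
Each pays: $59 / 3 = $19.6666... ≈ $19.67

$19.67


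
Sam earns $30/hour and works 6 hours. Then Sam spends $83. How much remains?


Calculate earnings:
6 x $30 = $180
Subtract spending:
$180 - $83 = $97

$97


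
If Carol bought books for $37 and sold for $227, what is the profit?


Selling price = $227
Cost price = $37
Profit = selling price - cost price:
Profit = $227 - $37 = $190

$190


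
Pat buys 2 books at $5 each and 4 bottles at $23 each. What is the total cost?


Cost of books:
2 x $5 = $10
Cost of bottles:
4 x $23 = $92
Add both:
$10 + $92 = $102

$102


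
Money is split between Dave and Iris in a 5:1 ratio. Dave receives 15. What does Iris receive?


Find the multiplier:
15 / 5 = 3
Apply to Iris's share:
1 x 3 = 3

3


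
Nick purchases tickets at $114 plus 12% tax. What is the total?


Calculate the tax:
12% of $114 = $13.68
Add tax to price:
$114 + $13.68 = $127.68

$127.68


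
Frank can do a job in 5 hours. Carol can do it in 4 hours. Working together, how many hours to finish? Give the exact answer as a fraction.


Frank's rate: 1/5 of the job per hour
Carol's rate: 1/4 of the job per hour
Combined rate: 1/5 + 1/4 = 9/20 per hour
Time = 1 / (9/20) = 20/9 hours (≈ 2.22 hours)

20/9 hours


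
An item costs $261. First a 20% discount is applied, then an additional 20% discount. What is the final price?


First discount:
20% of $261 = $52.20
Price after first discount:
$261 - $52.20 = $208.80
Second discount:
20% of $208.80 = $41.76
Final price:
$208.80 - $41.76 = $167.04

$167.04


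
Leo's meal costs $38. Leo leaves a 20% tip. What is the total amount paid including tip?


Calculate the tip:
20% of $38 = $7.60
Add tip to meal cost:
$38 + $7.60 = $45.60

$45.60


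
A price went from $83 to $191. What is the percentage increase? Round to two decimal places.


Find the absolute change:
|191 - 83| = 108
Divide by original and multiply by 100:
108 / 83 x 100 = 130.1204...% ≈ 130.12%

130.12%


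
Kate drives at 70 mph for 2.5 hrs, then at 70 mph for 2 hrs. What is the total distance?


Leg 1 distance:
70 x 2.5 = 175 miles
Leg 2 distance:
70 x 2 = 140 miles
Total distance:
175 + 140 = 315 miles

315 miles


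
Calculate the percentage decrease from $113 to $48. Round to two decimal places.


Find the absolute change:
|48 - 113| = 65
Divide by original and multiply by 100:
65 / 113 x 100 = 57.5221...% ≈ 57.52%

57.52%


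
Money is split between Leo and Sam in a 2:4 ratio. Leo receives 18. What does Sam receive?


Find the multiplier:
18 / 2 = 9
Apply to Sam's share:
4 x 9 = 36

36


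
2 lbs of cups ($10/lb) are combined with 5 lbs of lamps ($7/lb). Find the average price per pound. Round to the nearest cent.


Cost of cups:
2 x $10 = $20
Cost of lamps:
5 x $7 = $35
Total cost: $20 + $35 = $55
Total weight: 7 lbs
Average: $55 / 7 = $7.8571... ≈ $7.86/lb

$7.86/lb


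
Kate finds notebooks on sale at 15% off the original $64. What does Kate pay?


Calculate the discount amount:
15% of $64 = $9.60
Subtract from original:
$64 - $9.60 = $54.40

$54.40


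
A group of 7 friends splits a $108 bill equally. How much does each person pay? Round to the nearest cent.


Total bill: $108
Number of people: 7
Each pays: $108 / 7 = $15.4285... ≈ $15.43

$15.43


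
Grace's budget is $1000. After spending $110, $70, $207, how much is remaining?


Add up expenses:
$110 + $70 + $207 = $387
Subtract from budget:
$1000 - $387 = $613

$613


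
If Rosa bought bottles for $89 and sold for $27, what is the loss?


Selling price = $27
Cost price = $89
Loss = cost price - selling price:
Loss = $89 - $27 = $62

$62


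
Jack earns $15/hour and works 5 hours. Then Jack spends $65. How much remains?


Calculate earnings:
5 x $15 = $75
Subtract spending:
$75 - $65 = $10

$10


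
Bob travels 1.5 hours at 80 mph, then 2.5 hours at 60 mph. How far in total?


Leg 1 distance:
80 x 1.5 = 120 miles
Leg 2 distance:
60 x 2.5 = 150 miles
Total distance:
120 + 150 = 270 miles

270 miles


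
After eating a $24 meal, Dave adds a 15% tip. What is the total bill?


Calculate the tip:
15% of $24 = $3.60
Add tip to meal cost:
$24 + $3.60 = $27.60

$27.60


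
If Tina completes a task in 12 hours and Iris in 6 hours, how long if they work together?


Tina's rate: 1/12 of the job per hour
Iris's rate: 1/6 of the job per hour
Combined rate: 1/12 + 1/6 = 1/4 per hour
Time = 1 / (1/4) = 4 hours

4 hours


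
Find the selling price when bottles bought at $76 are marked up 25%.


Calculate the markup amount:
25% of $76 = $19
Add to cost:
$76 + $19 = $95

$95


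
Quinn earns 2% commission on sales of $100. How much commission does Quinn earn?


Convert rate to decimal:
2% = 0.02
Multiply by sales:
$100 x 0.02 = $2

$2


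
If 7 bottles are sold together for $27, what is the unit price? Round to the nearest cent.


Total cost: $27
Number of items: 7
Unit price: $27 / 7 = $3.8571... ≈ $3.86

$3.86


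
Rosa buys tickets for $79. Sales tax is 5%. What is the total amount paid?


Calculate the tax:
5% of $79 = $3.95
Add tax to price:
$79 + $3.95 = $82.95

$82.95


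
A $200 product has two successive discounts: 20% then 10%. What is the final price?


First discount:
20% of $200 = $40
Price after first discount:
$200 - $40 = $160
Second discount:
10% of $160 = $16
Final price:
$160 - $16 = $144

$144


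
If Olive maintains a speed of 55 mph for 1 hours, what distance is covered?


Use the formula: distance = speed x time
Speed = 55 mph, Time = 1 hours
55 x 1 = 55 miles

55 miles


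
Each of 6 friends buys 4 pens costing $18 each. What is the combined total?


Cost per person:
4 x $18 = $72
Group total:
6 x $72 = $432

$432


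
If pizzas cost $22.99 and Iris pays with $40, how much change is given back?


Start with the amount paid:
$40
Subtract the price:
$40 - $22.99 = $17.01

$17.01


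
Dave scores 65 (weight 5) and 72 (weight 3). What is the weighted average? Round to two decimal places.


Weighted sum:
5 x 65 + 3 x 72 = 541
Total weight:
5 + 3 = 8
Weighted average:
541 / 8 = 67.625 ≈ 67.63

67.63


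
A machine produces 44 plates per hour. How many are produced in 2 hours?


Production rate: 44 plates per hour
Time: 2 hours
Total: 44 x 2 = 88 plates

88 plates


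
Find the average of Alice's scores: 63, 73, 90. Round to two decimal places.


Add the scores:
63 + 73 + 90 = 226
Divide by the number of tests:
226 / 3 = 75.3333... ≈ 75.33

75.33


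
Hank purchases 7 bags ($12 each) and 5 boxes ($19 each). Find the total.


Cost of bags:
7 x $12 = $84
Cost of boxes:
5 x $19 = $95
Add both:
$84 + $95 = $179

$179


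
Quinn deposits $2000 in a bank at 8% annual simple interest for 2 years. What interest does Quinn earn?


Use the formula I = P x R x T / 100
P x R x T = 2000 x 8 x 2 = 32000
I = 32000 / 100 = $320

$320


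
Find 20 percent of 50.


Convert percentage to decimal:
20% = 0.2
Multiply:
50 x 0.2 = 10

10


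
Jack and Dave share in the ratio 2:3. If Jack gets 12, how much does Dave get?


Find the multiplier:
12 / 2 = 6
Apply to Dave's share:
3 x 6 = 18

18


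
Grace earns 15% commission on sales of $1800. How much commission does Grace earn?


Convert rate to decimal:
15% = 0.15
Multiply by sales:
$1800 x 0.15 = $270

$270


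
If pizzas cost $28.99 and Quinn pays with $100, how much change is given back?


Start with the amount paid:
$100
Subtract the price:
$100 - $28.99 = $71.01

$71.01


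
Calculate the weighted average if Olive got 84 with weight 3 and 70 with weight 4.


Weighted sum:
3 x 84 + 4 x 70 = 532
Total weight:
3 + 4 = 7
Weighted average:
532 / 7 = 76

76


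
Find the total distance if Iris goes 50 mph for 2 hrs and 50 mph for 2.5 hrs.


Leg 1 distance:
50 x 2 = 100 miles
Leg 2 distance:
50 x 2.5 = 125 miles
Total distance:
100 + 125 = 225 miles

225 miles


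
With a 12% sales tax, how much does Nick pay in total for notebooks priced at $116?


Calculate the tax:
12% of $116 = $13.92
Add tax to price:
$116 + $13.92 = $129.92

$129.92


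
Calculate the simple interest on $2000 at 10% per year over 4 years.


Use the formula I = P x R x T / 100
P x R x T = 2000 x 10 x 4 = 80000
I = 80000 / 100 = $800

$800


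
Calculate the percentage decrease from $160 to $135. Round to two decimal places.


Find the absolute change:
|135 - 160| = 25
Divide by original and multiply by 100:
25 / 160 x 100 = 15.625% ≈ 15.63%

15.63%


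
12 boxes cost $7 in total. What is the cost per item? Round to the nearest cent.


Total cost: $7
Number of items: 12
Unit price: $7 / 12 = $0.5833... ≈ $0.58

$0.58


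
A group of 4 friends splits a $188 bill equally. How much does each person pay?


Total bill: $188
Number of people: 4
Each pays: $188 / 4 = $47

$47


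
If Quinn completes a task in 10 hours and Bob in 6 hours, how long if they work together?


Quinn's rate: 1/10 of the job per hour
Bob's rate: 1/6 of the job per hour
Combined rate: 1/10 + 1/6 = 4/15 per hour
Time = 1 / (4/15) = 15/4 = 3.75 hours

3.75 hours


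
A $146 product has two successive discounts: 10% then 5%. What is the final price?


First discount:
10% of $146 = $14.60
Price after first discount:
$146 - $14.60 = $131.40
Second discount:
5% of $131.40 = $6.57
Final price:
$131.40 - $6.57 = $124.83

$124.83


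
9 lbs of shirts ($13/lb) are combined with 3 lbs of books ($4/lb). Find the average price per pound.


Cost of shirts:
9 x $13 = $117
Cost of books:
3 x $4 = $12
Total cost: $117 + $12 = $129
Total weight: 12 lbs
Average: $129 / 12 = $10.75/lb

$10.75/lb


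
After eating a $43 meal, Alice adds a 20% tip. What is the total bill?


Calculate the tip:
20% of $43 = $8.60
Add tip to meal cost:
$43 + $8.60 = $51.60

$51.60


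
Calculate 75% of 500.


Convert percentage to decimal:
75% = 0.75
Multiply:
500 x 0.75 = 375

375


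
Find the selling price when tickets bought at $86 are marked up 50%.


Calculate the markup amount:
50% of $86 = $43
Add to cost:
$86 + $43 = $129

$129


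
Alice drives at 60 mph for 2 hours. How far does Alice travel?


Use the formula: distance = speed x time
Speed = 60 mph, Time = 2 hours
60 x 2 = 120 miles

120 miles


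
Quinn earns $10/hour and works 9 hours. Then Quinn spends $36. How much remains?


Calculate earnings:
9 x $10 = $90
Subtract spending:
$90 - $36 = $54

$54


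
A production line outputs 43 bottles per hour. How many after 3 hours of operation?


Production rate: 43 bottles per hour
Time: 3 hours
Total: 43 x 3 = 129 bottles

129 bottles


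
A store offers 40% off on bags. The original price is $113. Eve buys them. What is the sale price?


Calculate the discount amount:
40% of $113 = $45.20
Subtract from original:
$113 - $45.20 = $67.80

$67.80


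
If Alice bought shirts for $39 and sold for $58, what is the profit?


Selling price = $58
Cost price = $39
Profit = selling price - cost price:
Profit = $58 - $39 = $19

$19


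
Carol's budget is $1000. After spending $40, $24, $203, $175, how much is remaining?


Add up expenses:
$40 + $24 + $203 + $175 = $442
Subtract from budget:
$1000 - $442 = $558

$558


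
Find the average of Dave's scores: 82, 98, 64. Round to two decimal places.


Add the scores:
82 + 98 + 64 = 244
Divide by the number of tests:
244 / 3 = 81.3333... ≈ 81.33

81.33


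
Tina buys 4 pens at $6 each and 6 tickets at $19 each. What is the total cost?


Cost of pens:
4 x $6 = $24
Cost of tickets:
6 x $19 = $114
Add both:
$24 + $114 = $138

$138


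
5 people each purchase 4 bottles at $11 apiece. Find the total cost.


Cost per person:
4 x $11 = $44
Group total:
5 x $44 = $220

$220


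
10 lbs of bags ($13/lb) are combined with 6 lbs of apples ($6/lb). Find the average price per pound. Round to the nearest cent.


Cost of bags:
10 x $13 = $130
Cost of apples:
6 x $6 = $36
Total cost: $130 + $36 = $166
Total weight: 16 lbs
Average: $166 / 16 = $10.375 ≈ $10.38/lb

$10.38/lb


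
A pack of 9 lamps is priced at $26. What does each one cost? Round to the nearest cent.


Total cost: $26
Number of items: 9
Unit price: $26 / 9 = $2.8888... ≈ $2.89

$2.89


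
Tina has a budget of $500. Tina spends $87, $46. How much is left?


Add up expenses:
$87 + $46 = $133
Subtract from budget:
$500 - $133 = $367

$367


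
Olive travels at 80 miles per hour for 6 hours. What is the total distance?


Use the formula: distance = speed x time
Speed = 80 mph, Time = 6 hours
80 x 6 = 480 miles

480 miles


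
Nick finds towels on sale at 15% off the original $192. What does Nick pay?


Calculate the discount amount:
15% of $192 = $28.80
Subtract from original:
$192 - $28.80 = $163.20

$163.20


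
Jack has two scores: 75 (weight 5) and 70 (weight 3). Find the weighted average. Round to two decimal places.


Weighted sum:
5 x 75 + 3 x 70 = 585
Total weight:
5 + 3 = 8
Weighted average:
585 / 8 = 73.125 ≈ 73.13

73.13


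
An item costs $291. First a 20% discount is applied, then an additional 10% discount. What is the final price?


First discount:
20% of $291 = $58.20
Price after first discount:
$291 - $58.20 = $232.80
Second discount:
10% of $232.80 = $23.28
Final price:
$232.80 - $23.28 = $209.52

$209.52


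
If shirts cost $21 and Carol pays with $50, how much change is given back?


Start with the amount paid:
$50
Subtract the price:
$50 - $21 = $29

$29


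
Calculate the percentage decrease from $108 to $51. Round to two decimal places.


Find the absolute change:
|51 - 108| = 57
Divide by original and multiply by 100:
57 / 108 x 100 = 52.7777...% ≈ 52.78%

52.78%


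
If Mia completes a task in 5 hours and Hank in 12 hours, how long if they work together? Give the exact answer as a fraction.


Mia's rate: 1/5 of the job per hour
Hank's rate: 1/12 of the job per hour
Combined rate: 1/5 + 1/12 = 17/60 per hour
Time = 1 / (17/60) = 60/17 hours (≈ 3.53 hours)

60/17 hours


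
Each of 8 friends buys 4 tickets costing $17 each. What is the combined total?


Cost per person:
4 x $17 = $68
Group total:
8 x $68 = $544

$544


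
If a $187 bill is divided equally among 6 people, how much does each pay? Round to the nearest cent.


Total bill: $187
Number of people: 6
Each pays: $187 / 6 = $31.1666... ≈ $31.17

$31.17


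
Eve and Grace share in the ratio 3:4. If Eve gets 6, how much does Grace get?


Find the multiplier:
6 / 3 = 2
Apply to Grace's share:
4 x 2 = 8

8


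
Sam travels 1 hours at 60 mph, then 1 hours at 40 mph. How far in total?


Leg 1 distance:
60 x 1 = 60 miles
Leg 2 distance:
40 x 1 = 40 miles
Total distance:
60 + 40 = 100 miles

100 miles


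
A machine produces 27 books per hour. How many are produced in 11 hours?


Production rate: 27 books per hour
Time: 11 hours
Total: 27 x 11 = 297 books

297 books


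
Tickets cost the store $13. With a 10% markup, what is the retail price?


Calculate the markup amount:
10% of $13 = $1.30
Add to cost:
$13 + $1.30 = $14.30

$14.30


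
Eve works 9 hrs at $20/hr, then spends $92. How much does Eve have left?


Calculate earnings:
9 x $20 = $180
Subtract spending:
$180 - $92 = $88

$88


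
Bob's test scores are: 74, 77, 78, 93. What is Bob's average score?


Add the scores:
74 + 77 + 78 + 93 = 322
Divide by the number of tests:
322 / 4 = 80.5

80.5


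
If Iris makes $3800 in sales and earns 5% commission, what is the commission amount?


Convert rate to decimal:
5% = 0.05
Multiply by sales:
$3800 x 0.05 = $190

$190


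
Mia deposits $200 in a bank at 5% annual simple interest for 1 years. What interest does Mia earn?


Use the formula I = P x R x T / 100
P x R x T = 200 x 5 x 1 = 1000
I = 1000 / 100 = $10

$10


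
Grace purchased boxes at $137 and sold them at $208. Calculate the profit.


Selling price = $208
Cost price = $137
Profit = selling price - cost price:
Profit = $208 - $137 = $71

$71


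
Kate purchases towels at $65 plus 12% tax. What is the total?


Calculate the tax:
12% of $65 = $7.80
Add tax to price:
$65 + $7.80 = $72.80

$72.80


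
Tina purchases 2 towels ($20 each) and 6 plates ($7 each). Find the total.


Cost of towels:
2 x $20 = $40
Cost of plates:
6 x $7 = $42
Add both:
$40 + $42 = $82

$82


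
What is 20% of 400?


Convert percentage to decimal:
20% = 0.2
Multiply:
400 x 0.2 = 80

80


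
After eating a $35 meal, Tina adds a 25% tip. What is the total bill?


Calculate the tip:
25% of $35 = $8.75
Add tip to meal cost:
$35 + $8.75 = $43.75

$43.75


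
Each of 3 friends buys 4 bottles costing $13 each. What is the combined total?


Cost per person:
4 x $13 = $52
Group total:
3 x $52 = $156

$156


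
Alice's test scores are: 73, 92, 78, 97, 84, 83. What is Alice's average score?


Add the scores:
73 + 92 + 78 + 97 + 84 + 83 = 507
Divide by the number of tests:
507 / 6 = 84.5

84.5


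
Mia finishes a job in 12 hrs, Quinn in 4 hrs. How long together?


Mia's rate: 1/12 of the job per hour
Quinn's rate: 1/4 of the job per hour
Combined rate: 1/12 + 1/4 = 1/3 per hour
Time = 1 / (1/3) = 3 hours

3 hours


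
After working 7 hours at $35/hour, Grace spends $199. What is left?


Calculate earnings:
7 x $35 = $245
Subtract spending:
$245 - $199 = $46

$46


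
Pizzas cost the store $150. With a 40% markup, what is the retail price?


Calculate the markup amount:
40% of $150 = $60
Add to cost:
$150 + $60 = $210

$210


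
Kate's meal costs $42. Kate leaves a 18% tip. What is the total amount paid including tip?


Calculate the tip:
18% of $42 = $7.56
Add tip to meal cost:
$42 + $7.56 = $49.56

$49.56


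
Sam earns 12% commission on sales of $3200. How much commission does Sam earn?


Convert rate to decimal:
12% = 0.12
Multiply by sales:
$3200 x 0.12 = $384

$384


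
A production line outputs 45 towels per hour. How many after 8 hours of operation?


Production rate: 45 towels per hour
Time: 8 hours
Total: 45 x 8 = 360 towels

360 towels


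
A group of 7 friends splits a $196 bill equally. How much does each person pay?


Total bill: $196
Number of people: 7
Each pays: $196 / 7 = $28

$28


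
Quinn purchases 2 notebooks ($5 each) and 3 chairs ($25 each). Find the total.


Cost of notebooks:
2 x $5 = $10
Cost of chairs:
3 x $25 = $75
Add both:
$10 + $75 = $85

$85


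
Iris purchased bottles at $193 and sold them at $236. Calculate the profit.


Selling price = $236
Cost price = $193
Profit = selling price - cost price:
Profit = $236 - $193 = $43

$43


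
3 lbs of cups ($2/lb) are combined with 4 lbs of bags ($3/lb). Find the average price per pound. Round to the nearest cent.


Cost of cups:
3 x $2 = $6
Cost of bags:
4 x $3 = $12
Total cost: $6 + $12 = $18
Total weight: 7 lbs
Average: $18 / 7 = $2.5714... ≈ $2.57/lb

$2.57/lb


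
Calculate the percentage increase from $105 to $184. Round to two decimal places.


Find the absolute change:
|184 - 105| = 79
Divide by original and multiply by 100:
79 / 105 x 100 = 75.2380...% ≈ 75.24%

75.24%


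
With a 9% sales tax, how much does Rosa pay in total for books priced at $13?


Calculate the tax:
9% of $13 = $1.17
Add tax to price:
$13 + $1.17 = $14.17

$14.17


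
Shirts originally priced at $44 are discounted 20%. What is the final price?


Calculate the discount amount:
20% of $44 = $8.80
Subtract from original:
$44 - $8.80 = $35.20

$35.20


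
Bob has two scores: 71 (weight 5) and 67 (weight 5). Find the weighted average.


Weighted sum:
5 x 71 + 5 x 67 = 690
Total weight:
5 + 5 = 10
Weighted average:
690 / 10 = 69

69


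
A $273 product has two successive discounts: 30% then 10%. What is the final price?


First discount:
30% of $273 = $81.90
Price after first discount:
$273 - $81.90 = $191.10
Second discount:
10% of $191.10 = $19.11
Final price:
$191.10 - $19.11 = $171.99

$171.99


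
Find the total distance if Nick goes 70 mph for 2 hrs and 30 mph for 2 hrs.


Leg 1 distance:
70 x 2 = 140 miles
Leg 2 distance:
30 x 2 = 60 miles
Total distance:
140 + 60 = 200 miles

200 miles


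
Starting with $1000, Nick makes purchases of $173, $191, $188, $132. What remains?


Add up expenses:
$173 + $191 + $188 + $132 = $684
Subtract from budget:
$1000 - $684 = $316

$316


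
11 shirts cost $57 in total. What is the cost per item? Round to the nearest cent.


Total cost: $57
Number of items: 11
Unit price: $57 / 11 = $5.1818... ≈ $5.18

$5.18


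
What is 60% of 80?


Convert percentage to decimal:
60% = 0.6
Multiply:
80 x 0.6 = 48

48


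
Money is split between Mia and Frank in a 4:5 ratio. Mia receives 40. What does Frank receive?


Find the multiplier:
40 / 4 = 10
Apply to Frank's share:
5 x 10 = 50

50


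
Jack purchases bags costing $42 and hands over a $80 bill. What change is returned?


Start with the amount paid:
$80
Subtract the price:
$80 - $42 = $38

$38


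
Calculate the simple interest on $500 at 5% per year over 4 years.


Use the formula I = P x R x T / 100
P x R x T = 500 x 5 x 4 = 10000
I = 10000 / 100 = $100

$100


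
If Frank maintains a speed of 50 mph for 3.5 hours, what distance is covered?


Use the formula: distance = speed x time
Speed = 50 mph, Time = 3.5 hours
50 x 3.5 = 175 miles

175 miles


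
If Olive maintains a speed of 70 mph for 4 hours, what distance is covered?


Use the formula: distance = speed x time
Speed = 70 mph, Time = 4 hours
70 x 4 = 280 miles

280 miles


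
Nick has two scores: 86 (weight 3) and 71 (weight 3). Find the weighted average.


Weighted sum:
3 x 86 + 3 x 71 = 471
Total weight:
3 + 3 = 6
Weighted average:
471 / 6 = 78.5

78.5


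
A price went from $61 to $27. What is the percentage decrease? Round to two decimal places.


Find the absolute change:
|27 - 61| = 34
Divide by original and multiply by 100:
34 / 61 x 100 = 55.7377...% ≈ 55.74%

55.74%


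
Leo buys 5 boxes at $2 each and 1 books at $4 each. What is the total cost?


Cost of boxes:
5 x $2 = $10
Cost of books:
1 x $4 = $4
Add both:
$10 + $4 = $14

$14


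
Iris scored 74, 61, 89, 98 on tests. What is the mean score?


Add the scores:
74 + 61 + 89 + 98 = 322
Divide by the number of tests:
322 / 4 = 80.5

80.5


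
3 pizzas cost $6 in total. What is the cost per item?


Total cost: $6
Number of items: 3
Unit price: $6 / 3 = $2

$2


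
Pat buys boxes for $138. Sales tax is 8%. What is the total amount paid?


Calculate the tax:
8% of $138 = $11.04
Add tax to price:
$138 + $11.04 = $149.04

$149.04


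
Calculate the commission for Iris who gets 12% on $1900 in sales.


Convert rate to decimal:
12% = 0.12
Multiply by sales:
$1900 x 0.12 = $228

$228


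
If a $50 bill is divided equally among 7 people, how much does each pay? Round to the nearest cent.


Total bill: $50
Number of people: 7
Each pays: $50 / 7 = $7.1428... ≈ $7.14

$7.14


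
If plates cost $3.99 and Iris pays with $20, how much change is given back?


Start with the amount paid:
$20
Subtract the price:
$20 - $3.99 = $16.01

$16.01


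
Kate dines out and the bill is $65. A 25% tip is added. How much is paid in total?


Calculate the tip:
25% of $65 = $16.25
Add tip to meal cost:
$65 + $16.25 = $81.25

$81.25


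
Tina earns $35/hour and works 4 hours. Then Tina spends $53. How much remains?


Calculate earnings:
4 x $35 = $140
Subtract spending:
$140 - $53 = $87

$87


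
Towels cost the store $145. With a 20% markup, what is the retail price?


Calculate the markup amount:
20% of $145 = $29
Add to cost:
$145 + $29 = $174

$174


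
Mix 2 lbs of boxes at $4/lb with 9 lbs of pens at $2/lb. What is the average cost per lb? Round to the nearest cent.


Cost of boxes:
2 x $4 = $8
Cost of pens:
9 x $2 = $18
Total cost: $8 + $18 = $26
Total weight: 11 lbs
Average: $26 / 11 = $2.3636... ≈ $2.36/lb

$2.36/lb


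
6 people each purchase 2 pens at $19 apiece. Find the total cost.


Cost per person:
2 x $19 = $38
Group total:
6 x $38 = $228

$228


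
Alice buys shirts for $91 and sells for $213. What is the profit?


Selling price = $213
Cost price = $91
Profit = selling price - cost price:
Profit = $213 - $91 = $122

$122


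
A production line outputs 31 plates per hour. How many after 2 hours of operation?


Production rate: 31 plates per hour
Time: 2 hours
Total: 31 x 2 = 62 plates

62 plates


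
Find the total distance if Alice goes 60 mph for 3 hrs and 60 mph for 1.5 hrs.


Leg 1 distance:
60 x 3 = 180 miles
Leg 2 distance:
60 x 1.5 = 90 miles
Total distance:
180 + 90 = 270 miles

270 miles


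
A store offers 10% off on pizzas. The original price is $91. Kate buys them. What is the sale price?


Calculate the discount amount:
10% of $91 = $9.10
Subtract from original:
$91 - $9.10 = $81.90

$81.90


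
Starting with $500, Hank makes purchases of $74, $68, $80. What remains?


Add up expenses:
$74 + $68 + $80 = $222
Subtract from budget:
$500 - $222 = $278

$278


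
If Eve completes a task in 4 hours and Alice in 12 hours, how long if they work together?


Eve's rate: 1/4 of the job per hour
Alice's rate: 1/12 of the job per hour
Combined rate: 1/4 + 1/12 = 1/3 per hour
Time = 1 / (1/3) = 3 hours

3 hours


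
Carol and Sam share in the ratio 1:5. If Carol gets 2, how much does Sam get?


Find the multiplier:
2 / 1 = 2
Apply to Sam's share:
5 x 2 = 10

10


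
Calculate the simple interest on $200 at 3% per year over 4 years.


Use the formula I = P x R x T / 100
P x R x T = 200 x 3 x 4 = 2400
I = 2400 / 100 = $24

$24


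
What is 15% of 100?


Convert percentage to decimal:
15% = 0.15
Multiply:
100 x 0.15 = 15

15


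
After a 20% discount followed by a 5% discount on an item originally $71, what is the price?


First discount:
20% of $71 = $14.20
Price after first discount:
$71 - $14.20 = $56.80
Second discount:
5% of $56.80 = $2.84
Final price:
$56.80 - $2.84 = $53.96

$53.96


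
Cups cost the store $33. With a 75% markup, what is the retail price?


Calculate the markup amount:
75% of $33 = $24.75
Add to cost:
$33 + $24.75 = $57.75

$57.75


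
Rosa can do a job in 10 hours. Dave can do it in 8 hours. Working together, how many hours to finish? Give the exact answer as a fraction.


Rosa's rate: 1/10 of the job per hour
Dave's rate: 1/8 of the job per hour
Combined rate: 1/10 + 1/8 = 9/40 per hour
Time = 1 / (9/40) = 40/9 hours (≈ 4.44 hours)

40/9 hours


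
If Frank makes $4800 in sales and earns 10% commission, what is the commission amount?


Convert rate to decimal:
10% = 0.1
Multiply by sales:
$4800 x 0.1 = $480

$480


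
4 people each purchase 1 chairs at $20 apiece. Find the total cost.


Cost per person:
1 x $20 = $20
Group total:
4 x $20 = $80

$80


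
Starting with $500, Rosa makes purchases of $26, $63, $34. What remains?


Add up expenses:
$26 + $63 + $34 = $123
Subtract from budget:
$500 - $123 = $377

$377


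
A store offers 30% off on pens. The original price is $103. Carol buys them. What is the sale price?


Calculate the discount amount:
30% of $103 = $30.90
Subtract from original:
$103 - $30.90 = $72.10

$72.10


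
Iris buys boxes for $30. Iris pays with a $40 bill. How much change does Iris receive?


Start with the amount paid:
$40
Subtract the price:
$40 - $30 = $10

$10


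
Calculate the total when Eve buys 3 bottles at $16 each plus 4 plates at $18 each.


Cost of bottles:
3 x $16 = $48
Cost of plates:
4 x $18 = $72
Add both:
$48 + $72 = $120

$120


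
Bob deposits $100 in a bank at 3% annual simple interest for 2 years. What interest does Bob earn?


Use the formula I = P x R x T / 100
P x R x T = 100 x 3 x 2 = 600
I = 600 / 100 = $6

$6


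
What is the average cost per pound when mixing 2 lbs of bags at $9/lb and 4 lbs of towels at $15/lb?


Cost of bags:
2 x $9 = $18
Cost of towels:
4 x $15 = $60
Total cost: $18 + $60 = $78
Total weight: 6 lbs
Average: $78 / 6 = $13/lb

$13/lb


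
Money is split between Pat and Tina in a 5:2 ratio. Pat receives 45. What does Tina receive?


Find the multiplier:
45 / 5 = 9
Apply to Tina's share:
2 x 9 = 18

18


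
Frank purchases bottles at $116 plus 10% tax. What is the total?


Calculate the tax:
10% of $116 = $11.60
Add tax to price:
$116 + $11.60 = $127.60

$127.60


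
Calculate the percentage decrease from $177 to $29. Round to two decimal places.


Find the absolute change:
|29 - 177| = 148
Divide by original and multiply by 100:
148 / 177 x 100 = 83.6158...% ≈ 83.62%

83.62%


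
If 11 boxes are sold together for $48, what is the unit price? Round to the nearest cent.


Total cost: $48
Number of items: 11
Unit price: $48 / 11 = $4.3636... ≈ $4.36

$4.36


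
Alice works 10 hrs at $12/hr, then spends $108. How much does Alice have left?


Calculate earnings:
10 x $12 = $120
Subtract spending:
$120 - $108 = $12

$12


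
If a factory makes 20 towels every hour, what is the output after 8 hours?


Production rate: 20 towels per hour
Time: 8 hours
Total: 20 x 8 = 160 towels

160 towels


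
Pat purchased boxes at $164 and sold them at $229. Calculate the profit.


Selling price = $229
Cost price = $164
Profit = selling price - cost price:
Profit = $229 - $164 = $65

$65


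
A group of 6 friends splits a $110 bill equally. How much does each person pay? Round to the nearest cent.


Total bill: $110
Number of people: 6
Each pays: $110 / 6 = $18.3333... ≈ $18.33

$18.33


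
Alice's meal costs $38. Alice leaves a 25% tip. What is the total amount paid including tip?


Calculate the tip:
25% of $38 = $9.50
Add tip to meal cost:
$38 + $9.50 = $47.50

$47.50


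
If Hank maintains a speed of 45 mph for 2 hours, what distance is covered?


Use the formula: distance = speed x time
Speed = 45 mph, Time = 2 hours
45 x 2 = 90 miles

90 miles


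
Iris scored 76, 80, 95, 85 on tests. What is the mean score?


Add the scores:
76 + 80 + 95 + 85 = 336
Divide by the number of tests:
336 / 4 = 84

84


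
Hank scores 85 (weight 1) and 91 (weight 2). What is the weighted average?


Weighted sum:
1 x 85 + 2 x 91 = 267
Total weight:
1 + 2 = 3
Weighted average:
267 / 3 = 89

89


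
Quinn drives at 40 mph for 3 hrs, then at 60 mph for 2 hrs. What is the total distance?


Leg 1 distance:
40 x 3 = 120 miles
Leg 2 distance:
60 x 2 = 120 miles
Total distance:
120 + 120 = 240 miles

240 miles


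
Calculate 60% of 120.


Convert percentage to decimal:
60% = 0.6
Multiply:
120 x 0.6 = 72

72


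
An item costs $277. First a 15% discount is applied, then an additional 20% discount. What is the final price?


First discount:
15% of $277 = $41.55
Price after first discount:
$277 - $41.55 = $235.45
Second discount:
20% of $235.45 = $47.09
Final price:
$235.45 - $47.09 = $188.36

$188.36


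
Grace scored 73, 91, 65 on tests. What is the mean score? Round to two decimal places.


Add the scores:
73 + 91 + 65 = 229
Divide by the number of tests:
229 / 3 = 76.3333... ≈ 76.33

76.33


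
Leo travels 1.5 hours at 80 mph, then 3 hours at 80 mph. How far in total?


Leg 1 distance:
80 x 1.5 = 120 miles
Leg 2 distance:
80 x 3 = 240 miles
Total distance:
120 + 240 = 360 miles

360 miles


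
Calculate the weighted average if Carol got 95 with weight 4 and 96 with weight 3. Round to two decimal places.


Weighted sum:
4 x 95 + 3 x 96 = 668
Total weight:
4 + 3 = 7
Weighted average:
668 / 7 = 95.4285... ≈ 95.43

95.43


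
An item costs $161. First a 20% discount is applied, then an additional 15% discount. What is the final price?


First discount:
20% of $161 = $32.20
Price after first discount:
$161 - $32.20 = $128.80
Second discount:
15% of $128.80 = $19.32
Final price:
$128.80 - $19.32 = $109.48

$109.48


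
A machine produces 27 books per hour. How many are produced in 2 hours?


Production rate: 27 books per hour
Time: 2 hours
Total: 27 x 2 = 54 books

54 books
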